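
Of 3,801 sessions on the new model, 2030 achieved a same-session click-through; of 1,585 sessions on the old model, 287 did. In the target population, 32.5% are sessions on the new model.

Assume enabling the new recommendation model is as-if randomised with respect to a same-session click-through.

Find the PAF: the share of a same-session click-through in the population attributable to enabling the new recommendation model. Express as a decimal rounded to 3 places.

p₁ = P(outcome | exposed) = 2030/3801 = 0.53407
p₀ = P(outcome | unexposed) = 287/1585 = 0.18107
Overall risk P(Y=1) = π·p₁ + (1−π)·p₀ = 0.325×0.53407 + 0.675×0.18107 = 0.2958.
Under exogeneity, PAF = [P(Y=1) − p₀] / P(Y=1).
PAF = (0.2958 − 0.18107) / 0.2958 ≈ 0.3878

PAF ≈ 0.388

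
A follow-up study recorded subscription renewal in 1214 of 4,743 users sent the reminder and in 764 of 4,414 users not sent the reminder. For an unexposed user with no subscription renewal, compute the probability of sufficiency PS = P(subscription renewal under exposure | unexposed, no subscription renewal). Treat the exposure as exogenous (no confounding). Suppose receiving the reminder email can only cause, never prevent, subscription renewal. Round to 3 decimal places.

PS ≈ 0.100

p₁ = P(outcome | exposed) = 1214/4743 = 0.25596
p₀ = P(outcome | unexposed) = 764/4414 = 0.17309
Under exogeneity and monotonicity, PS = (p₁ − p₀) / (1 − p₀).
PS = (0.25596 − 0.17309) / (1 − 0.17309) = 0.082871 / 0.82691 ≈ 0.1002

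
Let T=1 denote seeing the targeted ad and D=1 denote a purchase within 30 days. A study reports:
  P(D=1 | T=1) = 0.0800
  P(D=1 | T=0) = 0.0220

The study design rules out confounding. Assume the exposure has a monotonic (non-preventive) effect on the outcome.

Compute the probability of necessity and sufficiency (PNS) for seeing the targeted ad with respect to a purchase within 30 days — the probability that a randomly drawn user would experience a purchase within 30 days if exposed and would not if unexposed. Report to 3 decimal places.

PNS ≈ 0.058

Let p₁ = 0.08, p₀ = 0.022.
Under exogeneity and monotonicity, PNS = p₁ − p₀.
PNS = 0.08 − 0.022 = 0.058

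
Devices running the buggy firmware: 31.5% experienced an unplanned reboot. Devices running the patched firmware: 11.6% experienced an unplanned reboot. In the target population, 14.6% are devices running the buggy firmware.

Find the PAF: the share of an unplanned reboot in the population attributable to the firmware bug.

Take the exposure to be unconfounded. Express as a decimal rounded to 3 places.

p₁ = 0.315, p₀ = 0.116.
Overall risk P(Y=1) = π·p₁ + (1−π)·p₀ = 0.146×0.315 + 0.854×0.116 = 0.14505.
Under exogeneity, PAF = [P(Y=1) − p₀] / P(Y=1).
PAF = (0.14505 − 0.116) / 0.14505 ≈ 0.2003

PAF ≈ 0.200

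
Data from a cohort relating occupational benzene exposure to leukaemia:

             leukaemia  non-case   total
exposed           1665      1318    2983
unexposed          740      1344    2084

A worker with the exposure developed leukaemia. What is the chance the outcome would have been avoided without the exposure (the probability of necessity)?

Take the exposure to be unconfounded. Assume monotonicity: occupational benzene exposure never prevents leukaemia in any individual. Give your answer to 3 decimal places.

p₁ = P(outcome | exposed) = 1665/2983 = 0.55816
p₀ = P(outcome | unexposed) = 740/2084 = 0.35509
Under exogeneity and monotonicity, PN = (p₁ − p₀) / p₁.
PN = (0.55816 − 0.35509) / 0.55816 = 0.20308 / 0.55816 ≈ 0.3638

PN ≈ 0.364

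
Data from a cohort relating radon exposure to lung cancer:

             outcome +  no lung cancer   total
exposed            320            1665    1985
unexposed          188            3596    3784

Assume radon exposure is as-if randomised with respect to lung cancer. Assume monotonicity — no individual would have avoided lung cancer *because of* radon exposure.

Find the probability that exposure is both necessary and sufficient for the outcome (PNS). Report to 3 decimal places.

PNS ≈ 0.112

p₁ = P(outcome | exposed) = 320/1985 = 0.16121
p₀ = P(outcome | unexposed) = 188/3784 = 0.049683
Under exogeneity and monotonicity, PNS = p₁ − p₀.
PNS = 0.16121 − 0.049683 = 0.11153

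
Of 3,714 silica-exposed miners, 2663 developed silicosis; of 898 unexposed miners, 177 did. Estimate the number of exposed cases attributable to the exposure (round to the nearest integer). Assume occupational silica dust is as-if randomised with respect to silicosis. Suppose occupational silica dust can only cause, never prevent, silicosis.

p₁ = P(outcome | exposed) = 2663/3714 = 0.71702
p₀ = P(outcome | unexposed) = 177/898 = 0.1971
PN = (p₁ − p₀)/p₁ = (0.71702 − 0.1971) / 0.71702 ≈ 0.72510.
Attributable cases ≈ PN × (exposed cases) = 0.72510 × 2663 ≈ 1930.95.

about 1931 cases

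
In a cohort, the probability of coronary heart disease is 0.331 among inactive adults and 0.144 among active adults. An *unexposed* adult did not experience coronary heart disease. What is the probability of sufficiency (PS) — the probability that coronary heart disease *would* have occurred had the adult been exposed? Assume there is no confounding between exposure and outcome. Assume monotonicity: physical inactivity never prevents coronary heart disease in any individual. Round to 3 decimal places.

PS ≈ 0.218

Let p₁ = 0.331, p₀ = 0.144.
Under exogeneity and monotonicity, PS = (p₁ − p₀) / (1 − p₀).
PS = (0.331 − 0.144) / (1 − 0.144) = 0.187 / 0.856 ≈ 0.2185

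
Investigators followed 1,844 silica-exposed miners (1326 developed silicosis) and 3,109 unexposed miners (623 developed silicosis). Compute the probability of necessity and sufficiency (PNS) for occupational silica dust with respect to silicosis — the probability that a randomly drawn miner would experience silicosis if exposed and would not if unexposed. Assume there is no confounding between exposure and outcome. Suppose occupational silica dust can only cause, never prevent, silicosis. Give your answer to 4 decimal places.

p₁ = P(outcome | exposed) = 1326/1844 = 0.71909
p₀ = P(outcome | unexposed) = 623/3109 = 0.20039
Under exogeneity and monotonicity, PNS = p₁ − p₀.
PNS = 0.71909 − 0.20039 = 0.5187

PNS ≈ 0.5187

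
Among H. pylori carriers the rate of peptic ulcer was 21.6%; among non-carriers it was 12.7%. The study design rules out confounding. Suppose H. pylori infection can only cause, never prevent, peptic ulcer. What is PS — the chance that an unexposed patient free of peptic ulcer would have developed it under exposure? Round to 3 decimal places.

PS ≈ 0.102

p₁ = 0.216, p₀ = 0.127.
Under exogeneity and monotonicity, PS = (p₁ − p₀) / (1 − p₀).
PS = (0.216 − 0.127) / (1 − 0.127) = 0.089 / 0.873 ≈ 0.1019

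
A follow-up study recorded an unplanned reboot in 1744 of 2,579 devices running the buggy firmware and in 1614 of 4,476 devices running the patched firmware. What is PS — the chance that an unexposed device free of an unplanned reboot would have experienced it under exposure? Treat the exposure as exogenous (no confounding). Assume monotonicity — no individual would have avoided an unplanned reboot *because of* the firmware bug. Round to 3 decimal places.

p₁ = P(outcome | exposed) = 1744/2579 = 0.67623
p₀ = P(outcome | unexposed) = 1614/4476 = 0.36059
Under exogeneity and monotonicity, PS = (p₁ − p₀) / (1 − p₀).
PS = (0.67623 − 0.36059) / (1 − 0.36059) = 0.31564 / 0.63941 ≈ 0.4936

PS ≈ 0.494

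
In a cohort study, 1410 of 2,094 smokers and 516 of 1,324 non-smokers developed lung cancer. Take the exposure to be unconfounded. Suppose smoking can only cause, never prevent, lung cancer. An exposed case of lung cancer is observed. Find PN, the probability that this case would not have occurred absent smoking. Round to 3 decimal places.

p₁ = P(outcome | exposed) = 1410/2094 = 0.67335
p₀ = P(outcome | unexposed) = 516/1324 = 0.38973
Under exogeneity and monotonicity, PN = (p₁ − p₀) / p₁.
PN = (0.67335 − 0.38973) / 0.67335 = 0.28362 / 0.67335 ≈ 0.4212

PN ≈ 0.421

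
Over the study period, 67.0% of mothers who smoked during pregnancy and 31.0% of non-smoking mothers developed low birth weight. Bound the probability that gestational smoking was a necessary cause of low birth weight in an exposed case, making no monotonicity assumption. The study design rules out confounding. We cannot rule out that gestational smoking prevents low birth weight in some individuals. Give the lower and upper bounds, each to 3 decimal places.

p₁ = 0.67, p₀ = 0.31.
Under exogeneity alone the bounds on PN are max{0,(p₁−p₀)/p₁} ≤ PN ≤ min{1,(1−p₀)/p₁}.
  lower = (p₁ − p₀)/p₁ = 0.36 / 0.67 ≈ 0.5373
  upper = min{1, (1 − p₀)/p₁} = 0.69 / 0.67 ≈ 1.0299 → capped at 1

0.537 ≤ PN ≤ 1.000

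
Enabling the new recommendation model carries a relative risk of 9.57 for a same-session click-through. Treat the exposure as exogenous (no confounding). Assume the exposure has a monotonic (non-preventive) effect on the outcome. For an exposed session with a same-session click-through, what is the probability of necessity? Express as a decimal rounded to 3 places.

PN ≈ 0.896

Under exogeneity and monotonicity, PN = (RR − 1) / RR = 1 − 1/RR.
PN = (9.57 − 1) / 9.57 = 8.57 / 9.57 ≈ 0.8955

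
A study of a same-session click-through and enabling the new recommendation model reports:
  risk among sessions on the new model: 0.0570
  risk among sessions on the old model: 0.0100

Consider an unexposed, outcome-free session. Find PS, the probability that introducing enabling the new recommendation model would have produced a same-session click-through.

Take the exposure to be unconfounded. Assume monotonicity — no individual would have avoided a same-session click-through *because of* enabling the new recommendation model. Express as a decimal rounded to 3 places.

Let p₁ = 0.057, p₀ = 0.01.
Under exogeneity and monotonicity, PS = (p₁ − p₀) / (1 − p₀).
PS = (0.057 − 0.01) / (1 − 0.01) = 0.047 / 0.99 ≈ 0.0475

PS ≈ 0.047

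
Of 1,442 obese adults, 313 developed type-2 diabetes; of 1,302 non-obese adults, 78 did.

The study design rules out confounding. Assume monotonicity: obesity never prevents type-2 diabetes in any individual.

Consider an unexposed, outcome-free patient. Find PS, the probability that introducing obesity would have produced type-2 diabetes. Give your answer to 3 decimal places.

PS ≈ 0.167

p₁ = P(outcome | exposed) = 313/1442 = 0.21706
p₀ = P(outcome | unexposed) = 78/1302 = 0.059908
Under exogeneity and monotonicity, PS = (p₁ − p₀) / (1 − p₀).
PS = (0.21706 − 0.059908) / (1 − 0.059908) = 0.15715 / 0.94009 ≈ 0.1672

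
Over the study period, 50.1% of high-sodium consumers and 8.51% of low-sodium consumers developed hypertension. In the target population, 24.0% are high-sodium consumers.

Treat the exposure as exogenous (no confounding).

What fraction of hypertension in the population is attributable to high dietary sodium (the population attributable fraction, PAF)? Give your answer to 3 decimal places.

p₁ = 0.501, p₀ = 0.0851.
Overall risk P(Y=1) = π·p₁ + (1−π)·p₀ = 0.24×0.501 + 0.76×0.0851 = 0.18492.
Under exogeneity, PAF = [P(Y=1) − p₀] / P(Y=1).
PAF = (0.18492 − 0.0851) / 0.18492 ≈ 0.5398

PAF ≈ 0.540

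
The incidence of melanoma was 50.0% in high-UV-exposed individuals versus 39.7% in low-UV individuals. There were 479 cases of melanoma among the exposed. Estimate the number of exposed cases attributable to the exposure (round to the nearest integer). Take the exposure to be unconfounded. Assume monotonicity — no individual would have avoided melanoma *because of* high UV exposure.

about 99 cases

p₁ = 0.5, p₀ = 0.397.
PN = (p₁ − p₀)/p₁ = (0.5 − 0.397) / 0.5 ≈ 0.20600.
Attributable cases ≈ PN × (exposed cases) = 0.20600 × 479 ≈ 98.67.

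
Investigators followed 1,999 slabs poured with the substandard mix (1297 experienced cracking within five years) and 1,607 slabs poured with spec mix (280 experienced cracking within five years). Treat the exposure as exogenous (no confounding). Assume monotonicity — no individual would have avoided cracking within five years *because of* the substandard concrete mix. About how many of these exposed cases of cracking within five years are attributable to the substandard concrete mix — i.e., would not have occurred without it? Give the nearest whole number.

about 949 cases

p₁ = P(outcome | exposed) = 1297/1999 = 0.64882
p₀ = P(outcome | unexposed) = 280/1607 = 0.17424
PN = (p₁ − p₀)/p₁ = (0.64882 − 0.17424) / 0.64882 ≈ 0.73146.
Attributable cases ≈ PN × (exposed cases) = 0.73146 × 1297 ≈ 948.70.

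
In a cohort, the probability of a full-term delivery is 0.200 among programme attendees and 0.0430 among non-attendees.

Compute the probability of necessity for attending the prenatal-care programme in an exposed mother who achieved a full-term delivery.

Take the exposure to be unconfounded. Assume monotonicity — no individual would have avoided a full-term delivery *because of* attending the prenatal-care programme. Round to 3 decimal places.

PN ≈ 0.785

Let p₁ = 0.2, p₀ = 0.043.
Under exogeneity and monotonicity, PN = (p₁ − p₀) / p₁.
PN = (0.2 − 0.043) / 0.2 = 0.157 / 0.2 ≈ 0.7850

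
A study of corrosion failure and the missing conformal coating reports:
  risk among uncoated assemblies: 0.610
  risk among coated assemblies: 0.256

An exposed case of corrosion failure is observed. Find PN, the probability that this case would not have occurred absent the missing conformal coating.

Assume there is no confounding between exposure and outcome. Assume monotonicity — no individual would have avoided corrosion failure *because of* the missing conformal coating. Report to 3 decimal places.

Let p₁ = 0.61, p₀ = 0.256.
Under exogeneity and monotonicity, PN = (p₁ − p₀) / p₁.
PN = (0.61 − 0.256) / 0.61 = 0.354 / 0.61 ≈ 0.5803

PN ≈ 0.580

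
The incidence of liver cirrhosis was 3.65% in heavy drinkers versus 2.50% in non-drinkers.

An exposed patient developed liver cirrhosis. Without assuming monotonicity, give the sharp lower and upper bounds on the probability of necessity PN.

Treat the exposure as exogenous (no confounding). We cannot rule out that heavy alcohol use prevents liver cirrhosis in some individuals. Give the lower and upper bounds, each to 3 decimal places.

p₁ = 0.0365, p₀ = 0.025.
Under exogeneity alone the bounds on PN are max{0,(p₁−p₀)/p₁} ≤ PN ≤ min{1,(1−p₀)/p₁}.
  lower = (p₁ − p₀)/p₁ = 0.0115 / 0.0365 ≈ 0.3151
  upper = min{1, (1 − p₀)/p₁} = 0.975 / 0.0365 ≈ 26.7123 → capped at 1

0.315 ≤ PN ≤ 1.000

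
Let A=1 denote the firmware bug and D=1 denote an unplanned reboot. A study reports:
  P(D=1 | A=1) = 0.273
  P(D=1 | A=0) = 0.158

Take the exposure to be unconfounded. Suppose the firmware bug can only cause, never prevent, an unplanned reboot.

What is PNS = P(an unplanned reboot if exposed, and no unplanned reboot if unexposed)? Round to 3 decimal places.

PNS ≈ 0.115

Let p₁ = 0.273, p₀ = 0.158.
Under exogeneity and monotonicity, PNS = p₁ − p₀.
PNS = 0.273 − 0.158 = 0.115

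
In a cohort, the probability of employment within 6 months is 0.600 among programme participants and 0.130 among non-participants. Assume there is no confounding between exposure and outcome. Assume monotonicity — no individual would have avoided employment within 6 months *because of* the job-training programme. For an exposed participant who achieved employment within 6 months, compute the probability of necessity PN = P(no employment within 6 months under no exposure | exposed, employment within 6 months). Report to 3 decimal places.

PN ≈ 0.783

Let p₁ = 0.6, p₀ = 0.13.
Under exogeneity and monotonicity, PN = (p₁ − p₀) / p₁.
PN = (0.6 − 0.13) / 0.6 = 0.47 / 0.6 ≈ 0.7833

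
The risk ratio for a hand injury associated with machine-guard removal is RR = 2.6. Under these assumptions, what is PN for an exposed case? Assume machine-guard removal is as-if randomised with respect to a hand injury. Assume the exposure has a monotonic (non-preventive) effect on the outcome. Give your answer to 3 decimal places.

PN ≈ 0.615

Under exogeneity and monotonicity, PN = (RR − 1) / RR = 1 − 1/RR.
PN = (2.6 − 1) / 2.6 = 1.6 / 2.6 ≈ 0.6154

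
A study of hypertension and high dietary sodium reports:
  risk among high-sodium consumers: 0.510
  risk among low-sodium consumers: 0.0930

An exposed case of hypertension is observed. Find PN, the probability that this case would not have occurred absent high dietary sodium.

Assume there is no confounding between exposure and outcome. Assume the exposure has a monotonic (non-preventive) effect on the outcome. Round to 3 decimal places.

Let p₁ = 0.51, p₀ = 0.093.
Under exogeneity and monotonicity, PN = (p₁ − p₀) / p₁.
PN = (0.51 − 0.093) / 0.51 = 0.417 / 0.51 ≈ 0.8176

PN ≈ 0.818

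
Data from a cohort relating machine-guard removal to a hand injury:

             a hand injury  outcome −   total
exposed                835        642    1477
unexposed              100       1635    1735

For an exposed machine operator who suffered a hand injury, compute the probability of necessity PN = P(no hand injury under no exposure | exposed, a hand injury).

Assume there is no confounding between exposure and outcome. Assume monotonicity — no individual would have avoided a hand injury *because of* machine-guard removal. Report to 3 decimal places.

p₁ = P(outcome | exposed) = 835/1477 = 0.56534
p₀ = P(outcome | unexposed) = 100/1735 = 0.057637
Under exogeneity and monotonicity, PN = (p₁ − p₀)/p₁.
PN = (0.56534 − 0.057637) / 0.56534 ≈ 0.8980

PN ≈ 0.898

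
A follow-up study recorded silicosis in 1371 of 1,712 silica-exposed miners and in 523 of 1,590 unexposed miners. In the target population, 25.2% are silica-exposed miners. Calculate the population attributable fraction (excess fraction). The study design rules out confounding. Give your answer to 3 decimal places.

PAF ≈ 0.266

p₁ = P(outcome | exposed) = 1371/1712 = 0.80082
p₀ = P(outcome | unexposed) = 523/1590 = 0.32893
Overall risk P(Y=1) = π·p₁ + (1−π)·p₀ = 0.252×0.80082 + 0.748×0.32893 = 0.44785.
Under exogeneity, PAF = [P(Y=1) − p₀] / P(Y=1).
PAF = (0.44785 − 0.32893) / 0.44785 ≈ 0.2655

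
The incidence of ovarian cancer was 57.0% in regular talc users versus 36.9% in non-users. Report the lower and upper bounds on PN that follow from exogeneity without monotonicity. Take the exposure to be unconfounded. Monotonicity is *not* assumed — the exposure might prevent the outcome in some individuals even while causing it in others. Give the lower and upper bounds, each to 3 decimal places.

p₁ = 0.57, p₀ = 0.369.
Under exogeneity alone the bounds on PN are max{0,(p₁−p₀)/p₁} ≤ PN ≤ min{1,(1−p₀)/p₁}.
  lower = (p₁ − p₀)/p₁ = 0.201 / 0.57 ≈ 0.3526
  upper = min{1, (1 − p₀)/p₁} = 0.631 / 0.57 ≈ 1.1070 → capped at 1

0.353 ≤ PN ≤ 1.000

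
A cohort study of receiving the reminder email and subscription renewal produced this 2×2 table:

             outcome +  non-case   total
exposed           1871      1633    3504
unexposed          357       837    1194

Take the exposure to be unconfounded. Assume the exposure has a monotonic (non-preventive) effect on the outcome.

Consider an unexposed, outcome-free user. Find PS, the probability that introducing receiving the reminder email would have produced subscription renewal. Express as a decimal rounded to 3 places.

PS ≈ 0.335

p₁ = P(outcome | exposed) = 1871/3504 = 0.53396
p₀ = P(outcome | unexposed) = 357/1194 = 0.29899
Under exogeneity and monotonicity, PS = (p₁ − p₀)/(1 − p₀).
PS = (0.53396 − 0.29899) / 0.70101 ≈ 0.3352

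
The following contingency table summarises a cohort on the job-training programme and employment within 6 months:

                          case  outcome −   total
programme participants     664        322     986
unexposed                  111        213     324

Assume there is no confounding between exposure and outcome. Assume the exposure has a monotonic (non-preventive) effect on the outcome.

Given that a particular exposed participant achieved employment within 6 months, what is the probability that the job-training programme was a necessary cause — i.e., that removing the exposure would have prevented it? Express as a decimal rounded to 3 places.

PN ≈ 0.491

p₁ = P(outcome | exposed) = 664/986 = 0.67343
p₀ = P(outcome | unexposed) = 111/324 = 0.34259
Under exogeneity and monotonicity, PN = (p₁ − p₀)/p₁.
PN = (0.67343 − 0.34259) / 0.67343 ≈ 0.4913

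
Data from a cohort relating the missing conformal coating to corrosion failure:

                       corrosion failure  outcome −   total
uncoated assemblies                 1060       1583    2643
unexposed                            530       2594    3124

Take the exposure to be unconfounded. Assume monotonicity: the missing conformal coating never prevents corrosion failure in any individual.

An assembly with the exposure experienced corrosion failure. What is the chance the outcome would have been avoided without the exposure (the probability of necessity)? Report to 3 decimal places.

p₁ = P(outcome | exposed) = 1060/2643 = 0.40106
p₀ = P(outcome | unexposed) = 530/3124 = 0.16965
Under exogeneity and monotonicity, PN = (p₁ − p₀)/p₁.
PN = (0.40106 − 0.16965) / 0.40106 ≈ 0.5770

PN ≈ 0.577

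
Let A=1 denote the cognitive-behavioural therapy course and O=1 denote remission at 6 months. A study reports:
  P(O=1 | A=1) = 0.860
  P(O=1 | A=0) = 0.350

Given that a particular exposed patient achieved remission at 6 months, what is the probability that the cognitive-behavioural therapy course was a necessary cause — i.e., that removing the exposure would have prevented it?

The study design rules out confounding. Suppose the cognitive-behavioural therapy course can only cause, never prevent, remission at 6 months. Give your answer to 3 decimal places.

Let p₁ = 0.86, p₀ = 0.35.
Under exogeneity and monotonicity, PN = (p₁ − p₀) / p₁.
PN = (0.86 − 0.35) / 0.86 = 0.51 / 0.86 ≈ 0.5930

PN ≈ 0.593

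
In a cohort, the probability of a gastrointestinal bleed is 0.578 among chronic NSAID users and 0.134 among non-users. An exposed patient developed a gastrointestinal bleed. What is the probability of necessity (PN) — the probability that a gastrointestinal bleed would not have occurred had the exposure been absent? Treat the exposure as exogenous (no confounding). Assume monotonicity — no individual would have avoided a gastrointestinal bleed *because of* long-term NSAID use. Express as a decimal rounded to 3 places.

PN ≈ 0.768

Let p₁ = 0.578, p₀ = 0.134.
Under exogeneity and monotonicity, PN = (p₁ − p₀) / p₁.
PN = (0.578 − 0.134) / 0.578 = 0.444 / 0.578 ≈ 0.7682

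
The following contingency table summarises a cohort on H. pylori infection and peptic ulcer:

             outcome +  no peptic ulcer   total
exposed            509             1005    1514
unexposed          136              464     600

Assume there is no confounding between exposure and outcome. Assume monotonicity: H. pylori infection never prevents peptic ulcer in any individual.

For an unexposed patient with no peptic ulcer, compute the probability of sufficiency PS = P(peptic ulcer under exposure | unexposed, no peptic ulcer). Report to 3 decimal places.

PS ≈ 0.142

p₁ = P(outcome | exposed) = 509/1514 = 0.3362
p₀ = P(outcome | unexposed) = 136/600 = 0.22667
Under exogeneity and monotonicity, PS = (p₁ − p₀)/(1 − p₀).
PS = (0.3362 − 0.22667) / 0.77333 ≈ 0.1416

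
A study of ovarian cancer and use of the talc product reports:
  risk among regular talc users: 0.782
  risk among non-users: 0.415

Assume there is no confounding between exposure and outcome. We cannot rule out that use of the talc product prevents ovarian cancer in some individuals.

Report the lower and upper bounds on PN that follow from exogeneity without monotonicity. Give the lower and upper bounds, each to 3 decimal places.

Let p₁ = 0.782, p₀ = 0.415.
Under exogeneity alone the bounds on PN are max{0,(p₁−p₀)/p₁} ≤ PN ≤ min{1,(1−p₀)/p₁}.
  lower = (p₁ − p₀)/p₁ = 0.367 / 0.782 ≈ 0.4693
  upper = min{1, (1 − p₀)/p₁} = 0.585 / 0.782 ≈ 0.7481

0.469 ≤ PN ≤ 0.748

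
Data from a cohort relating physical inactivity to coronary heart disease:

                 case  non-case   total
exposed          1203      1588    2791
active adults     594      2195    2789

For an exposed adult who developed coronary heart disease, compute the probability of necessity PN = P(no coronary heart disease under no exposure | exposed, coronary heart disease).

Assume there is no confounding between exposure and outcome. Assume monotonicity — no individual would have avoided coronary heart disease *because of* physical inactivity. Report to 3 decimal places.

PN ≈ 0.506

p₁ = P(outcome | exposed) = 1203/2791 = 0.43103
p₀ = P(outcome | unexposed) = 594/2789 = 0.21298
Under exogeneity and monotonicity, PN = (p₁ − p₀) / p₁.
PN = (0.43103 − 0.21298) / 0.43103 = 0.21805 / 0.43103 ≈ 0.5059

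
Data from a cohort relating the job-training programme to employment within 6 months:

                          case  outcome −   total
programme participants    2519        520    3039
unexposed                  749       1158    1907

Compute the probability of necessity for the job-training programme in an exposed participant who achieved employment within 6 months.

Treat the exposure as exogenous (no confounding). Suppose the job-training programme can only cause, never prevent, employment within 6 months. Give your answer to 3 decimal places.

PN ≈ 0.526

p₁ = P(outcome | exposed) = 2519/3039 = 0.82889
p₀ = P(outcome | unexposed) = 749/1907 = 0.39276
Under exogeneity and monotonicity, PN = (p₁ − p₀) / p₁.
PN = (0.82889 − 0.39276) / 0.82889 = 0.43613 / 0.82889 ≈ 0.5262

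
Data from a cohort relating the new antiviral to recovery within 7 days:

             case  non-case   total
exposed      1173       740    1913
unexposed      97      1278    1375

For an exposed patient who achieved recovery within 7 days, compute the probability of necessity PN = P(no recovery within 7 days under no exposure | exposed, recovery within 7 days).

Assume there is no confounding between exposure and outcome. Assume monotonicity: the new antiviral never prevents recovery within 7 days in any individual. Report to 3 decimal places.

PN ≈ 0.885

p₁ = P(outcome | exposed) = 1173/1913 = 0.61317
p₀ = P(outcome | unexposed) = 97/1375 = 0.070545
Under exogeneity and monotonicity, PN = (p₁ − p₀)/p₁.
PN = (0.61317 − 0.070545) / 0.61317 ≈ 0.8850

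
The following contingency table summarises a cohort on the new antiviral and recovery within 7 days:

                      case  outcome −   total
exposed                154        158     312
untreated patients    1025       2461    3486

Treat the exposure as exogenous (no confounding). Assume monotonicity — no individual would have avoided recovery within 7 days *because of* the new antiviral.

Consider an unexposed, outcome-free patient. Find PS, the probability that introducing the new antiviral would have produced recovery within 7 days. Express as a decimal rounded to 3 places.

p₁ = P(outcome | exposed) = 154/312 = 0.49359
p₀ = P(outcome | unexposed) = 1025/3486 = 0.29403
Under exogeneity and monotonicity, PS = (p₁ − p₀) / (1 − p₀).
PS = (0.49359 − 0.29403) / (1 − 0.29403) = 0.19956 / 0.70597 ≈ 0.2827

PS ≈ 0.283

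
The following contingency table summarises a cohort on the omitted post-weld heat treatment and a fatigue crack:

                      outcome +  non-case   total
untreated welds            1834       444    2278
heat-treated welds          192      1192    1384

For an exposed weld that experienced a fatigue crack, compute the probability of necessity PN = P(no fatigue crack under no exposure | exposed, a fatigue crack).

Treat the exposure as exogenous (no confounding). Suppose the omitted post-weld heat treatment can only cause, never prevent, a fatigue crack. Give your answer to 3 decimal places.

PN ≈ 0.828

p₁ = P(outcome | exposed) = 1834/2278 = 0.80509
p₀ = P(outcome | unexposed) = 192/1384 = 0.13873
Under exogeneity and monotonicity, PN = (p₁ − p₀)/p₁.
PN = (0.80509 − 0.13873) / 0.80509 ≈ 0.8277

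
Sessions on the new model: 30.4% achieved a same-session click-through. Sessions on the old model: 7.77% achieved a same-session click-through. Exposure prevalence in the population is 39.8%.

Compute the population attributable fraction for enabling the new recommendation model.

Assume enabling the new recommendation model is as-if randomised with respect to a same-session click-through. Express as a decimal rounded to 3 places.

PAF ≈ 0.537

p₁ = 0.304, p₀ = 0.0777.
Overall risk P(Y=1) = π·p₁ + (1−π)·p₀ = 0.398×0.304 + 0.602×0.0777 = 0.16777.
Under exogeneity, PAF = [P(Y=1) − p₀] / P(Y=1).
PAF = (0.16777 − 0.0777) / 0.16777 ≈ 0.5369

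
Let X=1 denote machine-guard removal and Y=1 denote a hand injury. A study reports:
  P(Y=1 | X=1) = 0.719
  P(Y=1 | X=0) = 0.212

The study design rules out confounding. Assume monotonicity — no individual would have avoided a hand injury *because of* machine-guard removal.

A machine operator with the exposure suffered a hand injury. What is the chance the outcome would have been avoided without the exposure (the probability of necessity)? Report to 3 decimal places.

Let p₁ = 0.719, p₀ = 0.212.
Under exogeneity and monotonicity, PN = (p₁ − p₀) / p₁.
PN = (0.719 − 0.212) / 0.719 = 0.507 / 0.719 ≈ 0.7051

PN ≈ 0.705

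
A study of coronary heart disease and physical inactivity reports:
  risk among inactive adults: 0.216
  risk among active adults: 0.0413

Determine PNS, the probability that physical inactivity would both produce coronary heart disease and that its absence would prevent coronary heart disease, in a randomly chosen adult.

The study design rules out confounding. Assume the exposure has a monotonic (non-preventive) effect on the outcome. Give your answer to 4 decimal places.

PNS ≈ 0.1747

Let p₁ = 0.216, p₀ = 0.0413.
Under exogeneity and monotonicity, PNS = p₁ − p₀.
PNS = 0.216 − 0.0413 = 0.1747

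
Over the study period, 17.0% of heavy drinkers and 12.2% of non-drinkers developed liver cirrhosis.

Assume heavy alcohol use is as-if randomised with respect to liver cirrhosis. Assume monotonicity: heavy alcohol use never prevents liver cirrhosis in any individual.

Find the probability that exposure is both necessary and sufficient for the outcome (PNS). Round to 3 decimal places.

p₁ = 0.17, p₀ = 0.122.
Under exogeneity and monotonicity, PNS = p₁ − p₀.
PNS = 0.17 − 0.122 = 0.048

PNS ≈ 0.048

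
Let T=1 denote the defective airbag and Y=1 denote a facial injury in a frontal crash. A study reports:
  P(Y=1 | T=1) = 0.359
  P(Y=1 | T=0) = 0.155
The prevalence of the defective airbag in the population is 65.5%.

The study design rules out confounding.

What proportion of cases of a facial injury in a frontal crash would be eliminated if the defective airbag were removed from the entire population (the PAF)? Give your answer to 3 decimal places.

Let p₁ = 0.359, p₀ = 0.155.
Overall risk P(Y=1) = π·p₁ + (1−π)·p₀ = 0.655×0.359 + 0.345×0.155 = 0.28862.
Under exogeneity, PAF = [P(Y=1) − p₀] / P(Y=1).
PAF = (0.28862 − 0.155) / 0.28862 ≈ 0.4630

PAF ≈ 0.463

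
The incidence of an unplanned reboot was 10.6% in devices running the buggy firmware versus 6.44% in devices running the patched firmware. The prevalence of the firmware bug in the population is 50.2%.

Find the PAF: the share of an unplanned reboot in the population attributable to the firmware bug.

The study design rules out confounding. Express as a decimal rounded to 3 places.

p₁ = 0.106, p₀ = 0.0644.
Overall risk P(Y=1) = π·p₁ + (1−π)·p₀ = 0.502×0.106 + 0.498×0.0644 = 0.085283.
Under exogeneity, PAF = [P(Y=1) − p₀] / P(Y=1).
PAF = (0.085283 − 0.0644) / 0.085283 ≈ 0.2449

PAF ≈ 0.245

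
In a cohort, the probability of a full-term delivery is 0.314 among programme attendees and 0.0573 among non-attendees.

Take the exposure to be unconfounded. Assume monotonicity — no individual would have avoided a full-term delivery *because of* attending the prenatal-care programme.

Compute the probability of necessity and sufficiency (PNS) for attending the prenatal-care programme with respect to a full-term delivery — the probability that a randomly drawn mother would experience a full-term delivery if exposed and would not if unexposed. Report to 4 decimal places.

Let p₁ = 0.314, p₀ = 0.0573.
Under exogeneity and monotonicity, PNS = p₁ − p₀.
PNS = 0.314 − 0.0573 = 0.2567

PNS ≈ 0.2567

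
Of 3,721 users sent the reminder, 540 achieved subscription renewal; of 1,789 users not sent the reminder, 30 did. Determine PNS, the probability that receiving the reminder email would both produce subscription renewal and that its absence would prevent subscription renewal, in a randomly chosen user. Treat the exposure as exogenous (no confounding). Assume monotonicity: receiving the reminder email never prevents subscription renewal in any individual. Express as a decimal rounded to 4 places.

p₁ = P(outcome | exposed) = 540/3721 = 0.14512
p₀ = P(outcome | unexposed) = 30/1789 = 0.016769
Under exogeneity and monotonicity, PNS = p₁ − p₀.
PNS = 0.14512 − 0.016769 = 0.12835

PNS ≈ 0.1284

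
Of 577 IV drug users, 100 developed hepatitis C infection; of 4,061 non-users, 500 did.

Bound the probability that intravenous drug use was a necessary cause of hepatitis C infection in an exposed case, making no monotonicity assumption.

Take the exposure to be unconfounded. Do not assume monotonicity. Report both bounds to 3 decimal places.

p₁ = P(outcome | exposed) = 100/577 = 0.17331
p₀ = P(outcome | unexposed) = 500/4061 = 0.12312
Under exogeneity alone the bounds on PN are max{0,(p₁−p₀)/p₁} ≤ PN ≤ min{1,(1−p₀)/p₁}.
  lower = (p₁ − p₀)/p₁ = 0.050188 / 0.17331 ≈ 0.2896
  upper = min{1, (1 − p₀)/p₁} = 0.87688 / 0.17331 ≈ 5.0596 → capped at 1

0.290 ≤ PN ≤ 1.000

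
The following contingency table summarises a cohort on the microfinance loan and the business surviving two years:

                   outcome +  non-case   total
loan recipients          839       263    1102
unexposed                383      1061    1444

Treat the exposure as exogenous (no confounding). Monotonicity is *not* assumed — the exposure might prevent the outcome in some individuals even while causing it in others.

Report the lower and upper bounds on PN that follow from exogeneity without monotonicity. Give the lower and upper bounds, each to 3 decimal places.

p₁ = P(outcome | exposed) = 839/1102 = 0.76134
p₀ = P(outcome | unexposed) = 383/1444 = 0.26524
Under exogeneity alone the bounds on PN are max{0,(p₁−p₀)/p₁} ≤ PN ≤ min{1,(1−p₀)/p₁}.
  lower = (p₁ − p₀)/p₁ = 0.49611 / 0.76134 ≈ 0.6516
  upper = min{1, (1 − p₀)/p₁} = 0.73476 / 0.76134 ≈ 0.9651

0.652 ≤ PN ≤ 0.965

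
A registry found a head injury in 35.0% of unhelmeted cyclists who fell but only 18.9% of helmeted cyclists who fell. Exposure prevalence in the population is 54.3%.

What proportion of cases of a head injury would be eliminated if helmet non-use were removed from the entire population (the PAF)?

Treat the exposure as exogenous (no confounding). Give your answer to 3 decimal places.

PAF ≈ 0.316

p₁ = 0.35, p₀ = 0.189.
Overall risk P(Y=1) = π·p₁ + (1−π)·p₀ = 0.543×0.35 + 0.457×0.189 = 0.27642.
Under exogeneity, PAF = [P(Y=1) − p₀] / P(Y=1).
PAF = (0.27642 − 0.189) / 0.27642 ≈ 0.3163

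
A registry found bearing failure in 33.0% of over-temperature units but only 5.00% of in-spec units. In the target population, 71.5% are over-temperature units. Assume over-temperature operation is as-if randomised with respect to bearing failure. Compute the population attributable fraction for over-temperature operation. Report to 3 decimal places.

p₁ = 0.33, p₀ = 0.05.
Overall risk P(Y=1) = π·p₁ + (1−π)·p₀ = 0.715×0.33 + 0.285×0.05 = 0.2502.
Under exogeneity, PAF = [P(Y=1) − p₀] / P(Y=1).
PAF = (0.2502 − 0.05) / 0.2502 ≈ 0.8002

PAF ≈ 0.800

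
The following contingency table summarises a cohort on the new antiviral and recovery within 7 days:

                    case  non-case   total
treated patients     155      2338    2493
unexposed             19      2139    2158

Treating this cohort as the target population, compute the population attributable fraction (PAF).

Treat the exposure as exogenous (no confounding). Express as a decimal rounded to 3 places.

p₁ = P(outcome | exposed) = 155/2493 = 0.062174
p₀ = P(outcome | unexposed) = 19/2158 = 0.0088044
Exposure prevalence π = 2493/4651 = 0.53601; overall risk P(Y=1) = 0.037411.
Under exogeneity, PAF = [P(Y=1) − p₀]/P(Y=1).
PAF = (0.037411 − 0.0088044) / 0.037411 ≈ 0.7647

PAF ≈ 0.765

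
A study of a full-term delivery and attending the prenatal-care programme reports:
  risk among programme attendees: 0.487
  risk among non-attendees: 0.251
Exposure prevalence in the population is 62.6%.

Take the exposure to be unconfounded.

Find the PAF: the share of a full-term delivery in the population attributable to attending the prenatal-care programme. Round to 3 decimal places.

Let p₁ = 0.487, p₀ = 0.251.
Overall risk P(Y=1) = π·p₁ + (1−π)·p₀ = 0.626×0.487 + 0.374×0.251 = 0.39874.
Under exogeneity, PAF = [P(Y=1) − p₀] / P(Y=1).
PAF = (0.39874 − 0.251) / 0.39874 ≈ 0.3705

PAF ≈ 0.371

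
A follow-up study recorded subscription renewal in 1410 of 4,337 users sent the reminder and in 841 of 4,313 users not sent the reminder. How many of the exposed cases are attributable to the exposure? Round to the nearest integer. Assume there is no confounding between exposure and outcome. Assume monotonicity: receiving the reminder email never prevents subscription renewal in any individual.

about 564 cases

p₁ = P(outcome | exposed) = 1410/4337 = 0.32511
p₀ = P(outcome | unexposed) = 841/4313 = 0.19499
PN = (p₁ − p₀)/p₁ = (0.32511 − 0.19499) / 0.32511 ≈ 0.40023.
Attributable cases ≈ PN × (exposed cases) = 0.40023 × 1410 ≈ 564.32.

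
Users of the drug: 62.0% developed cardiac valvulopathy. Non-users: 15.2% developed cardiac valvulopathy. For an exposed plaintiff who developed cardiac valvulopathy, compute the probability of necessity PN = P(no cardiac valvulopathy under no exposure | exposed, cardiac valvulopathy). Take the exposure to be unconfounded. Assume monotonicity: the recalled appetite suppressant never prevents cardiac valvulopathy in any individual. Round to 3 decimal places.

PN ≈ 0.755

p₁ = 0.62, p₀ = 0.152.
Under exogeneity and monotonicity, PN = (p₁ − p₀) / p₁.
PN = (0.62 − 0.152) / 0.62 = 0.468 / 0.62 ≈ 0.7548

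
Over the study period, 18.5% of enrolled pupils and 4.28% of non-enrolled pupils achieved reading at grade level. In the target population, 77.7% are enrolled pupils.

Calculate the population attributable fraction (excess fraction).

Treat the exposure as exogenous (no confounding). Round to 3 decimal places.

p₁ = 0.185, p₀ = 0.0428.
Overall risk P(Y=1) = π·p₁ + (1−π)·p₀ = 0.777×0.185 + 0.223×0.0428 = 0.15329.
Under exogeneity, PAF = [P(Y=1) − p₀] / P(Y=1).
PAF = (0.15329 − 0.0428) / 0.15329 ≈ 0.7208

PAF ≈ 0.721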